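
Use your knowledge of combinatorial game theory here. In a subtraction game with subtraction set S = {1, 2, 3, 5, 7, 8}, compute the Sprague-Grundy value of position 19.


The subtraction set is S = {1, 2, 3, 5, 7, 8}.
G(k) = mex{ G(k - s) : s in S, s <= k }. We compute iteratively: G(0) = 0.
G(1) = mex({0}) = 1
G(2) = mex({0, 1}) = 2
G(3) = mex({0, 1, 2}) = 3
G(4) = mex({1, 2, 3}) = 0
G(5) = mex({0, 2, 3}) = 1
G(6) = mex({0, 1, 3}) = 2
G(7) = mex({0, 1, 2}) = 3
G(8) = mex({0, 1, 2, 3}) = 4
G(9) = mex({0, 1, 2, 3, 4}) = 5
G(10) = mex({1, 2, 3, 4, 5}) = 0
G(11) = mex({0, 2, 3, 4, 5}) = 1
G(12) = mex({0, 1, 3, 5}) = 2
G(13) = mex({0, 1, 2, 4}) = 3
G(14) = mex({1, 2, 3, 5}) = 0
G(15) = mex({0, 2, 3, 4}) = 1
G(16) = mex({0, 1, 3, 4, 5}) = 2
G(17) = mex({0, 1, 2, 5}) = 3
Observe that G(10)..G(17) = 0, 1, 2, 3, 0, 1, 2, 3 repeats G(0)..G(7) = 0, 1, 2, 3, 0, 1, 2, 3.
For k >= max(S) = 8, G(k) is determined by the previous 8 values G(k-8)..G(k-1); a window of 8 consecutive values has recurred shifted by 10, so by induction G(k + 10) = G(k) for all k >= 0: the sequence is periodic from the start with period 10.
One period: G(0..9) = 0, 1, 2, 3, 0, 1, 2, 3, 4, 5.
19 mod 10 = 9, so G(19) = G(9) = 5.

5


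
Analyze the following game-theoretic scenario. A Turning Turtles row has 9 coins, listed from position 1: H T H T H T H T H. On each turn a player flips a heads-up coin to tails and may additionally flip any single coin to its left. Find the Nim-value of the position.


Coins: H T H T H T H T H
Key fact: a single head at position k behaves exactly like a Nim heap of size k (turning it to T and optionally flipping a coin at j < k corresponds to moving the heap from k to j, or to 0), and heads combine as a disjunctive sum (two heads at the same place would cancel, matching j XOR j = 0). So the Nim-value is the XOR of the 1-indexed positions of the heads.
Face-up positions (1-indexed): [1, 3, 5, 7, 9]
XOR 0 with 1: 0 XOR 1 = 1
XOR 1 with 3: 1 XOR 3 = 2
XOR 2 with 5: 2 XOR 5 = 7
XOR 7 with 7: 7 XOR 7 = 0
XOR 0 with 9: 0 XOR 9 = 9
Nim-value = 9

9


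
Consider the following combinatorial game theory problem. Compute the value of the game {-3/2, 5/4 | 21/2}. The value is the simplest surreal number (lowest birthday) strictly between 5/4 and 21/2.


Left options: {-3/2, 5/4}, max = 5/4
Right options: {21/2}, min = 21/2
All options are numbers and max(Left) < min(Right), so by the simplicity theorem the value is the simplest (earliest-born) number strictly between 5/4 and 21/2.
Integers 2 through 10 all lie strictly between 5/4 and 21/2.
Among integers, the simplest (lowest birthday = smallest |n|; 0 is born on day 0, +-n on day n) is 2.
No non-integer in the interval can be simpler: if x is a non-integer in the interval, then floor(x) or ceil(x) also lies in the interval (the interval contains an integer), and both are proper prefixes of x's sign expansion, i.e. born earlier. So the game value is 2.
Game value = 2

2


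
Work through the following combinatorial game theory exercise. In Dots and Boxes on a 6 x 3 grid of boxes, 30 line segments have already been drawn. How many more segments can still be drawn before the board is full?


Grid: 6 x 3 boxes, i.e. 7 rows and 4 columns of dots.
Horizontal edges: (rows + 1) * cols = 7 * 3 = 21
Vertical edges: rows * (cols + 1) = 6 * 4 = 24
Total edges: 21 + 24 = 45
Edges drawn: 30
Remaining: 45 - 30 = 15

15


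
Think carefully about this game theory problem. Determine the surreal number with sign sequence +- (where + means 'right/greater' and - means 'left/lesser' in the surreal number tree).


Sign expansion: +-
Rule: track bounds (lo, hi), initially (-inf, +inf). On '+', the current value becomes lo and we move to the simplest number in (value, hi): value + 1 if hi = +inf, otherwise the midpoint (value + hi)/2. On '-', the current value becomes hi and we move to value - 1 if lo = -inf, otherwise the midpoint (lo + value)/2.
Start at 0.
Step 1: sign = +, move right. Bounds: (0, +inf). Value = 1
Step 2: sign = -, move left. Bounds: (0, 1). Value = 1/2
The surreal number with sign expansion +- is 1/2.

1/2


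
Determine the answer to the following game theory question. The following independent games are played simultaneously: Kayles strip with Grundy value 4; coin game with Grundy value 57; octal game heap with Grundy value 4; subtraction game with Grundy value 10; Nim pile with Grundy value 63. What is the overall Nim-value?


By the Sprague-Grundy theorem, the Grundy value of a sum of games is the XOR of individual Grundy values.
Kayles strip: Grundy value = 4. Running XOR: 0 XOR 4 = 4
coin game: Grundy value = 57. Running XOR: 4 XOR 57 = 61
octal game heap: Grundy value = 4. Running XOR: 61 XOR 4 = 57
subtraction game: Grundy value = 10. Running XOR: 57 XOR 10 = 51
Nim pile: Grundy value = 63. Running XOR: 51 XOR 63 = 12
The combined Grundy value is 12.

12


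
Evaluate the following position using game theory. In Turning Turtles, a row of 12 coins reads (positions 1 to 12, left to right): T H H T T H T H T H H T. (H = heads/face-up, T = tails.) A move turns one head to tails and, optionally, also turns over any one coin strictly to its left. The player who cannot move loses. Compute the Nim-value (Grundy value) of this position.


Coins: T H H T T H T H T H H T
Key fact: a single head at position k behaves exactly like a Nim heap of size k (turning it to T and optionally flipping a coin at j < k corresponds to moving the heap from k to j, or to 0), and heads combine as a disjunctive sum (two heads at the same place would cancel, matching j XOR j = 0). So the Nim-value is the XOR of the 1-indexed positions of the heads.
Face-up positions (1-indexed): [2, 3, 6, 8, 10, 11]
XOR 0 with 2: 0 XOR 2 = 2
XOR 2 with 3: 2 XOR 3 = 1
XOR 1 with 6: 1 XOR 6 = 7
XOR 7 with 8: 7 XOR 8 = 15
XOR 15 with 10: 15 XOR 10 = 5
XOR 5 with 11: 5 XOR 11 = 14
Nim-value = 14

14


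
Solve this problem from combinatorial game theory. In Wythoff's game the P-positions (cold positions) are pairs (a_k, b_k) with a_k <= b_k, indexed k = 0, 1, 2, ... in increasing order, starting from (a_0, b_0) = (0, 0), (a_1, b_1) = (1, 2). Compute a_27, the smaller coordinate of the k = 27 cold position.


By Wythoff's theorem, a_k = floor(k * phi) and b_k = floor(k * phi^2) = a_k + k, where phi = (1 + sqrt(5))/2 is the golden ratio.
phi = (1 + sqrt(5))/2 = 1.618034
k = 27
k * phi = 27 * 1.618034 = 43.686918
a_27 = floor(k * phi) = 43

43


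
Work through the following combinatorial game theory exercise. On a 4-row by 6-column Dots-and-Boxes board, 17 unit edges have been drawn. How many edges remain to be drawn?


Grid: 4 x 6 boxes, i.e. 5 rows and 7 columns of dots.
Horizontal edges: (rows + 1) * cols = 5 * 6 = 30
Vertical edges: rows * (cols + 1) = 4 * 7 = 28
Total edges: 30 + 28 = 58
Edges drawn: 17
Remaining: 58 - 17 = 41

41


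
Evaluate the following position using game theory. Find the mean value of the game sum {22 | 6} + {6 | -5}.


G1 = {22 | 6}, G2 = {6 | -5}
Each is a switch {a | b} with numbers a > b; its mean value is (a + b)/2, and mean value is additive over game sums: m(G1 + G2) = m(G1) + m(G2).
Mean of G1 = (22 + (6))/2 = 28/2 = 14
Mean of G2 = (6 + (-5))/2 = 1/2 = 1/2
Mean of G1 + G2 = 14 + 1/2 = 29/2

29/2


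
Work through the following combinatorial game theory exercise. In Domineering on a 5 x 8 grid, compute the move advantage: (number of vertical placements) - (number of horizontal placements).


Board is 5 x 8 (rows x cols).
Left (vertical) placements: (rows-1) * cols = 4 * 8 = 32
Right (horizontal) placements: rows * (cols-1) = 5 * 7 = 35
Advantage = Left - Right = 32 - 35 = -3

-3


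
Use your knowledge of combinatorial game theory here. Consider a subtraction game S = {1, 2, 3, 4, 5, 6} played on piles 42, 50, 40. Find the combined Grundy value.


Subtraction set: {1, 2, 3, 4, 5, 6}
For this subtraction set, G(n) = n mod 7 (period = max + 1 = 7).
Pile 1 (size 42): G(42) = 42 mod 7 = 0
Pile 2 (size 50): G(50) = 50 mod 7 = 1
Pile 3 (size 40): G(40) = 40 mod 7 = 5
Total Grundy value = XOR of all: 0 XOR 1 XOR 5 = 4

4


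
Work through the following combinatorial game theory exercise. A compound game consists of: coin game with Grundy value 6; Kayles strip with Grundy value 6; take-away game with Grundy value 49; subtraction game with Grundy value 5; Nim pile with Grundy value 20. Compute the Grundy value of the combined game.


By the Sprague-Grundy theorem, the Grundy value of a sum of games is the XOR of individual Grundy values.
coin game: Grundy value = 6. Running XOR: 0 XOR 6 = 6
Kayles strip: Grundy value = 6. Running XOR: 6 XOR 6 = 0
take-away game: Grundy value = 49. Running XOR: 0 XOR 49 = 49
subtraction game: Grundy value = 5. Running XOR: 49 XOR 5 = 52
Nim pile: Grundy value = 20. Running XOR: 52 XOR 20 = 32
The combined Grundy value is 32.

32


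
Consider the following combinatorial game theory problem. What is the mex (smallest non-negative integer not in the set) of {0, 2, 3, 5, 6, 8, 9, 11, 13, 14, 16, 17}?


Set = {0, 2, 3, 5, 6, 8, 9, 11, 13, 14, 16, 17}
0 is in the set.
1 is NOT in the set. This is the mex.
mex = 1

1


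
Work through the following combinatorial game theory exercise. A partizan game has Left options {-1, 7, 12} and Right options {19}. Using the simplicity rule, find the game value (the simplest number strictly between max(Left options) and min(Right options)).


Left options: {-1, 7, 12}, max = 12
Right options: {19}, min = 19
All options are numbers and max(Left) < min(Right), so by the simplicity theorem the value is the simplest (earliest-born) number strictly between 12 and 19.
Integers 13 through 18 all lie strictly between 12 and 19.
Among integers, the simplest (lowest birthday = smallest |n|; 0 is born on day 0, +-n on day n) is 13.
No non-integer in the interval can be simpler: if x is a non-integer in the interval, then floor(x) or ceil(x) also lies in the interval (the interval contains an integer), and both are proper prefixes of x's sign expansion, i.e. born earlier. So the game value is 13.
Game value = 13

13


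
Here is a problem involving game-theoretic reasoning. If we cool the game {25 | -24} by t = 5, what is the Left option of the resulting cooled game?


Original game: {25 | -24} (a switch {a | b} with a > b).
Cooling by t (for t below the temperature (a - b)/2 = 49/2) taxes each move by t: {a | b} cooled by t is {a - t | b + t}.
Cooling amount: t = 5
Cooled Left option: 25 - 5 = 20
Cooled Right option: -24 + 5 = -19
Cooled game: {20 | -19}
Left option = 20

20


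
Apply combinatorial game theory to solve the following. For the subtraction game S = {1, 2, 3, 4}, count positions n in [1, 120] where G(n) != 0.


Subtraction set S = {1, 2, 3, 4}, so G(n) = n mod 5.
G(n) = 0 when n is a multiple of 5.
Multiples of 5 in [1, 120]: 24
N-positions (nonzero Grundy) = 120 - 24 = 96

96


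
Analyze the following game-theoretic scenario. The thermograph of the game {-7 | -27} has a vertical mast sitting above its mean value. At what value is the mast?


Game = {-7 | -27}, a switch {a | b} with numbers a > b.
Its thermograph has left wall a - t and right wall b + t, which meet at t = (a - b)/2, where both equal (a + b)/2. So the mast (mean value) is at (a + b)/2.
Mean = (-7 + (-27))/2 = -34/2 = -17

-17


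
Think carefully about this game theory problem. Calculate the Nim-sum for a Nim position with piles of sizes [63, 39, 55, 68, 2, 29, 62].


We need the XOR (exclusive or) of all pile sizes.
After XOR-ing pile 1 (size 63): 0 XOR 63 = 63
After XOR-ing pile 2 (size 39): 63 XOR 39 = 24
After XOR-ing pile 3 (size 55): 24 XOR 55 = 47
After XOR-ing pile 4 (size 68): 47 XOR 68 = 107
After XOR-ing pile 5 (size 2): 107 XOR 2 = 105
After XOR-ing pile 6 (size 29): 105 XOR 29 = 116
After XOR-ing pile 7 (size 62): 116 XOR 62 = 74
The Nim-value of this position is 74.

74


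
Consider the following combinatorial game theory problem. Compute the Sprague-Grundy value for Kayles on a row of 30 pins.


Kayles: a move removes 1 or 2 adjacent pins from a contiguous row.
Removing pins from a row of k leaves two independent rows (a, b) with a + b = k - 1 (one pin) or a + b = k - 2 (two pins); an end removal gives a = 0.
By Sprague-Grundy, G(k) = mex{ G(a) XOR G(b) } over all these splits. G(0) = 0.
G(1): splits (0,0):0^0=0 -> mex({0}) = 1
G(2): splits (0,1):0^1=1 (0,0):0^0=0 -> mex({0, 1}) = 2
G(3): splits (0,2):0^2=2 (1,1):1^1=0 (0,1):0^1=1 -> mex({0, 1, 2}) = 3
G(4): splits (0,3):0^3=3 (1,2):1^2=3 (0,2):0^2=2 (1,1):1^1=0 -> mex({0, 2, 3}) = 1
G(5): splits (0,4):0^1=1 (1,3):1^3=2 (2,2):2^2=0 (0,3):0^3=3 (1,2):1^2=3 -> mex({0, 1, 2, 3}) = 4
G(6) = mex({0, 1, 2, 4}) = 3
G(7) = mex({0, 1, 3, 4, 5}) = 2
G(8) = mex({0, 2, 3, 5, 6}) = 1
G(9) = mex({0, 1, 2, 3, 6, 7}) = 4
G(10) = mex({0, 1, 3, 4, 5, 7}) = 2
G(11) = mex({0, 1, 2, 3, 4, 5}) = 6
G(12) = mex({0, 1, 2, 3, 5, 6, 7}) = 4
G(13) = mex({0, 2, 3, 4, 6, 7}) = 1
G(14) = mex({0, 1, 4, 5, 6, 7}) = 2
G(15) = mex({0, 1, 2, 3, 4, 5, 6}) = 7
G(16) = mex({0, 2, 3, 5, 6, 7}) = 1
G(17) = mex({0, 1, 2, 3, 5, 6, 7}) = 4
G(18) = mex({0, 1, 2, 4, 5, 6}) = 3
G(19) = mex({0, 1, 3, 4, 5, 7}) = 2
G(20) = mex({0, 2, 3, 4, 5, 6, 7}) = 1
G(21) = mex({0, 1, 2, 3, 5, 6, 7}) = 4
G(22) = mex({0, 1, 2, 3, 4, 5, 7}) = 6
G(23) = mex({0, 1, 2, 3, 4, 5, 6}) = 7
G(24) = mex({0, 1, 2, 3, 5, 6, 7}) = 4
G(25) = mex({0, 2, 3, 4, 6, 7}) = 1
G(26) = mex({0, 1, 3, 4, 5, 6, 7}) = 2
G(27) = mex({0, 1, 2, 3, 4, 5, 6, 7}) = 8
G(28) = mex({0, 1, 2, 3, 4, 6, 7, 8}) = 5
G(29) = mex({0, 1, 2, 3, 5, 6, 7, 8, 9}) = 4
G(30) = mex({0, 1, 2, 3, 4, 5, 6, 9, 10}) = 7
Therefore G(30) = 7.

7


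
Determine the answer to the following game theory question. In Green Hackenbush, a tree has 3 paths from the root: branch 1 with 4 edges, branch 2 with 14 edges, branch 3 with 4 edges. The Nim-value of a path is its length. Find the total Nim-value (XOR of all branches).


The tree has 3 branches from the ground vertex.
In Green Hackenbush, the Nim-value of a simple path of length k is k.
Branch 1: length 4, Nim-value = 4
Branch 2: length 14, Nim-value = 14
Branch 3: length 4, Nim-value = 4
Total Nim-value = XOR of all branch values:
0 XOR 4 = 4
4 XOR 14 = 10
10 XOR 4 = 14
Nim-value of the tree = 14

14


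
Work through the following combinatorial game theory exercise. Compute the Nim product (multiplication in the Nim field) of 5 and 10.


Nim multiplication is bilinear over XOR: (u XOR v) * w = (u*w) XOR (v*w).
So we split each operand into its bit components and XOR the pairwise Nim products.
5 = 1 + 4 (as XOR of powers of 2).
10 = 2 + 8 (as XOR of powers of 2).
Using the standard Nim-product table on single bits:
  2*2 = 3,   2*4 = 8,   2*8 = 12,
  4*4 = 6,   4*8 = 11,  8*8 = 13,
and  1*x = x (identity), k*l = l*k (commutative).
Pairwise Nim products:
  1 * 2 = 2
  1 * 8 = 8
  4 * 2 = 8
  4 * 8 = 11
XOR them: 2 XOR 8 XOR 8 XOR 11 = 9.
Result: 5 * 10 = 9 (in Nim).

9


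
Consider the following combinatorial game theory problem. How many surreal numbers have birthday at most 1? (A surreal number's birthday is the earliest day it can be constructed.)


Day 0: {|} = 0 is born. Count = 1.
Day n: the number of surreal numbers born by day n is 2^(n+1) - 1.
By day 0: 2^1 - 1 = 1
By day 1: 2^2 - 1 = 3
By day 1: 3 surreal numbers.

3


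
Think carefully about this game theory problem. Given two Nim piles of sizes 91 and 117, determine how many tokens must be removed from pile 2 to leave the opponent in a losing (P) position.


Piles: 91 and 117
Current XOR: 91 XOR 117 = 46 (non-zero, so this is an N-position).
To make the XOR zero, we need to find a move that balances the piles.
For pile 2 (size 117): target = 117 XOR 46 = 91
We reduce pile 2 from 117 to 91.
Tokens removed: 117 - 91 = 26
Verification: 91 XOR 91 = 0

26


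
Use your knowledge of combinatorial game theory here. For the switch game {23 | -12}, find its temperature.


The game is {23 | -12}, a switch {a | b} with numbers a > b.
Cooling {a | b} by t gives {a - t | b + t}, which stops being hot when a - t = b + t, i.e. at t = (a - b)/2. So the temperature of a switch is (a - b)/2.
Temperature = (Left option - Right option) / 2
= (23 - (-12)) / 2
= 35 / 2
= 35/2

35/2


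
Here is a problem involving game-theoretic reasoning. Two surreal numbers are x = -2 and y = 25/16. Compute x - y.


x = -2, y = 25/16
Converting to common denominator: 16
x = -32/16, y = 25/16
x - y = -2 - 25/16 = -57/16

-57/16


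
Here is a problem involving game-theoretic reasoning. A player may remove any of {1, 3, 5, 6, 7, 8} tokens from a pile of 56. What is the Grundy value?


The subtraction set is S = {1, 3, 5, 6, 7, 8}.
G(k) = mex{ G(k - s) : s in S, s <= k }. We compute iteratively: G(0) = 0.
G(1) = mex({0}) = 1
G(2) = mex({1}) = 0
G(3) = mex({0}) = 1
G(4) = mex({1}) = 0
G(5) = mex({0}) = 1
G(6) = mex({0, 1}) = 2
G(7) = mex({0, 1, 2}) = 3
G(8) = mex({0, 1, 3}) = 2
G(9) = mex({0, 1, 2}) = 3
G(10) = mex({0, 1, 3}) = 2
G(11) = mex({0, 1, 2}) = 3
G(12) = mex({0, 1, 2, 3}) = 4
G(13) = mex({1, 2, 3, 4}) = 0
G(14) = mex({0, 2, 3}) = 1
G(15) = mex({1, 2, 3, 4}) = 0
G(16) = mex({0, 2, 3}) = 1
G(17) = mex({1, 2, 3, 4}) = 0
G(18) = mex({0, 2, 3, 4}) = 1
G(19) = mex({0, 1, 3, 4}) = 2
G(20) = mex({0, 1, 2, 4}) = 3
Observe that G(13)..G(20) = 0, 1, 0, 1, 0, 1, 2, 3 repeats G(0)..G(7) = 0, 1, 0, 1, 0, 1, 2, 3.
For k >= max(S) = 8, G(k) is determined by the previous 8 values G(k-8)..G(k-1); a window of 8 consecutive values has recurred shifted by 13, so by induction G(k + 13) = G(k) for all k >= 0: the sequence is periodic from the start with period 13.
One period: G(0..12) = 0, 1, 0, 1, 0, 1, 2, 3, 2, 3, 2, 3, 4.
56 mod 13 = 4, so G(56) = G(4) = 0.

0


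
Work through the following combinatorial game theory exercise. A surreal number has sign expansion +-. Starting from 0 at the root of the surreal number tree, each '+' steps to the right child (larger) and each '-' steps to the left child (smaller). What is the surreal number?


Sign expansion: +-
Rule: track bounds (lo, hi), initially (-inf, +inf). On '+', the current value becomes lo and we move to the simplest number in (value, hi): value + 1 if hi = +inf, otherwise the midpoint (value + hi)/2. On '-', the current value becomes hi and we move to value - 1 if lo = -inf, otherwise the midpoint (lo + value)/2.
Start at 0.
Step 1: sign = +, move right. Bounds: (0, +inf). Value = 1
Step 2: sign = -, move left. Bounds: (0, 1). Value = 1/2
The surreal number with sign expansion +- is 1/2.

1/2


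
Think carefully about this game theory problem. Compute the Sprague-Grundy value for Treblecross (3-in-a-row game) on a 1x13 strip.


Treblecross: place X on empty cells; 3-in-a-row wins.
Playing within two cells of an existing X lets the opponent win at once, so sensible play treats the cells i-2..i+2 around each X as dead. The player left with no safe cell loses, so this is a normal-play take-away game on strips of safe cells.
Placing X at cell i (0-indexed) of a strip of k safe cells leaves independent strips of sizes max(0, i-2) and max(0, k-i-3). Hence G(k) = mex{ G(max(0,i-2)) XOR G(max(0,k-i-3)) : 0 <= i < k }, with G(0) = 0.
G(1): splits (0,0):0^0=0 -> mex({0}) = 1
G(2): splits (0,0):0^0=0 -> mex({0}) = 1
G(3): splits (0,0):0^0=0 -> mex({0}) = 1
G(4): splits (0,1):0^1=1 (0,0):0^0=0 -> mex({0, 1}) = 2
G(5): splits (0,2):0^1=1 (0,1):0^1=1 (0,0):0^0=0 -> mex({0, 1}) = 2
G(6) = mex({1}) = 0
G(7) = mex({0, 1, 2}) = 3
G(8) = mex({0, 1, 2}) = 3
G(9) = mex({0, 2}) = 1
G(10) = mex({0, 2, 3}) = 1
G(11) = mex({0, 3}) = 1
G(12) = mex({1, 3}) = 0
G(13) = mex({0, 1, 2, 3}) = 4
Therefore G(13) = 4.

4


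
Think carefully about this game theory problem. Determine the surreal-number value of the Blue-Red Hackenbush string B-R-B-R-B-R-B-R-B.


Edges (from ground): B-R-B-R-B-R-B-R-B
By Berlekamp's sign-expansion rule, a Blue-Red Hackenbush stalk has the value of the surreal number whose sign sequence is the edge sequence with B -> + and R -> -.
Sign sequence: +-+-+-+-+
Trace the sign expansion in the surreal number tree, starting from 0:
Edge 1: B (sign +) -> bounds (0, +inf), value = 1
Edge 2: R (sign -) -> bounds (0, 1), value = 1/2
Edge 3: B (sign +) -> bounds (1/2, 1), value = 3/4
Edge 4: R (sign -) -> bounds (1/2, 3/4), value = 5/8
Edge 5: B (sign +) -> bounds (5/8, 3/4), value = 11/16
Edge 6: R (sign -) -> bounds (5/8, 11/16), value = 21/32
Edge 7: B (sign +) -> bounds (21/32, 11/16), value = 43/64
Edge 8: R (sign -) -> bounds (21/32, 43/64), value = 85/128
Edge 9: B (sign +) -> bounds (85/128, 43/64), value = 171/256
Game value = 171/256

171/256


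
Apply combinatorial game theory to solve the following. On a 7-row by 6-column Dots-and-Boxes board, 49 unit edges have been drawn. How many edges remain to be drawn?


Grid: 7 x 6 boxes, i.e. 8 rows and 7 columns of dots.
Horizontal edges: (rows + 1) * cols = 8 * 6 = 48
Vertical edges: rows * (cols + 1) = 7 * 7 = 49
Total edges: 48 + 49 = 97
Edges drawn: 49
Remaining: 97 - 49 = 48

48


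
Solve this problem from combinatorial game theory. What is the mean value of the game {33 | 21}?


Game = {33 | 21}, a switch {a | b} with numbers a > b.
Its thermograph has left wall a - t and right wall b + t, which meet at t = (a - b)/2, where both equal (a + b)/2. So the mast (mean value) is at (a + b)/2.
Mean = (33 + (21))/2 = 54/2 = 27

27


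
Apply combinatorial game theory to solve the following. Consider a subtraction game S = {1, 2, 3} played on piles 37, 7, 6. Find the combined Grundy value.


Subtraction set: {1, 2, 3}
For this subtraction set, G(n) = n mod 4 (period = max + 1 = 4).
Pile 1 (size 37): G(37) = 37 mod 4 = 1
Pile 2 (size 7): G(7) = 7 mod 4 = 3
Pile 3 (size 6): G(6) = 6 mod 4 = 2
Total Grundy value = XOR of all: 1 XOR 3 XOR 2 = 0

0


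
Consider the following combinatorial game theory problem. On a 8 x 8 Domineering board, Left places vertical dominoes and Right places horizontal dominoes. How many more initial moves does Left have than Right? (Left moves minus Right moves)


Board is 8 x 8 (rows x cols).
Left (vertical) placements: (rows-1) * cols = 7 * 8 = 56
Right (horizontal) placements: rows * (cols-1) = 8 * 7 = 56
Advantage = Left - Right = 56 - 56 = 0

0


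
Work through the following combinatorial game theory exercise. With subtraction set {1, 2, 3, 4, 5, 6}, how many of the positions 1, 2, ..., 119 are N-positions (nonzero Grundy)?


Subtraction set S = {1, 2, 3, 4, 5, 6}, so G(n) = n mod 7.
G(n) = 0 when n is a multiple of 7.
Multiples of 7 in [1, 119]: 17
N-positions (nonzero Grundy) = 119 - 17 = 102

102


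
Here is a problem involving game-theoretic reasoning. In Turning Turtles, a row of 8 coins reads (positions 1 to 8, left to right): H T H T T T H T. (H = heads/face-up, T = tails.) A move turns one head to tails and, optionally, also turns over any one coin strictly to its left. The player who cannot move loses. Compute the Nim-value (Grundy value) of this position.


Coins: H T H T T T H T
Key fact: a single head at position k behaves exactly like a Nim heap of size k (turning it to T and optionally flipping a coin at j < k corresponds to moving the heap from k to j, or to 0), and heads combine as a disjunctive sum (two heads at the same place would cancel, matching j XOR j = 0). So the Nim-value is the XOR of the 1-indexed positions of the heads.
Face-up positions (1-indexed): [1, 3, 7]
XOR 0 with 1: 0 XOR 1 = 1
XOR 1 with 3: 1 XOR 3 = 2
XOR 2 with 7: 2 XOR 7 = 5
Nim-value = 5

5


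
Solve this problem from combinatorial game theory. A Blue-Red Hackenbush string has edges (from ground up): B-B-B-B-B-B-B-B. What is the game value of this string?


Edges (from ground): B-B-B-B-B-B-B-B
By Berlekamp's sign-expansion rule, a Blue-Red Hackenbush stalk has the value of the surreal number whose sign sequence is the edge sequence with B -> + and R -> -.
Sign sequence: ++++++++
Trace the sign expansion in the surreal number tree, starting from 0:
Edge 1: B (sign +) -> bounds (0, +inf), value = 1
Edge 2: B (sign +) -> bounds (1, +inf), value = 2
Edge 3: B (sign +) -> bounds (2, +inf), value = 3
Edge 4: B (sign +) -> bounds (3, +inf), value = 4
Edge 5: B (sign +) -> bounds (4, +inf), value = 5
Edge 6: B (sign +) -> bounds (5, +inf), value = 6
Edge 7: B (sign +) -> bounds (6, +inf), value = 7
Edge 8: B (sign +) -> bounds (7, +inf), value = 8
Game value = 8

8


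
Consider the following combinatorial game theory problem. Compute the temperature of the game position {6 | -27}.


The game is {6 | -27}, a switch {a | b} with numbers a > b.
Cooling {a | b} by t gives {a - t | b + t}, which stops being hot when a - t = b + t, i.e. at t = (a - b)/2. So the temperature of a switch is (a - b)/2.
Temperature = (Left option - Right option) / 2
= (6 - (-27)) / 2
= 33 / 2
= 33/2

33/2


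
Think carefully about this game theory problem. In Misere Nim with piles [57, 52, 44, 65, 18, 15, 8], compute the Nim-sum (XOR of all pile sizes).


We need the XOR (exclusive or) of all pile sizes.
After XOR-ing pile 1 (size 57): 0 XOR 57 = 57
After XOR-ing pile 2 (size 52): 57 XOR 52 = 13
After XOR-ing pile 3 (size 44): 13 XOR 44 = 33
After XOR-ing pile 4 (size 65): 33 XOR 65 = 96
After XOR-ing pile 5 (size 18): 96 XOR 18 = 114
After XOR-ing pile 6 (size 15): 114 XOR 15 = 125
After XOR-ing pile 7 (size 8): 125 XOR 8 = 117
The Nim-value of this position is 117.

117


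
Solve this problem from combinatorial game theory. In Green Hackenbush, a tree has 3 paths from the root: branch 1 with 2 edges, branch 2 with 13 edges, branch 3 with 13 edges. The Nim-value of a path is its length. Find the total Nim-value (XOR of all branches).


The tree has 3 branches from the ground vertex.
In Green Hackenbush, the Nim-value of a simple path of length k is k.
Branch 1: length 2, Nim-value = 2
Branch 2: length 13, Nim-value = 13
Branch 3: length 13, Nim-value = 13
Total Nim-value = XOR of all branch values:
0 XOR 2 = 2
2 XOR 13 = 15
15 XOR 13 = 2
Nim-value of the tree = 2

2


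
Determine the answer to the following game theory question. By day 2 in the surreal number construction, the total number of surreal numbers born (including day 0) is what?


Day 0: {|} = 0 is born. Count = 1.
Day n: the number of surreal numbers born by day n is 2^(n+1) - 1.
By day 0: 2^1 - 1 = 1
By day 1: 2^2 - 1 = 3
By day 2: 2^3 - 1 = 7
By day 2: 7 surreal numbers.

7


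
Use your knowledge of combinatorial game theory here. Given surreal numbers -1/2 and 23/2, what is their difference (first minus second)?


x = -1/2, y = 23/2
Converting to common denominator: 2
x = -1/2, y = 23/2
x - y = -1/2 - 23/2 = -12

-12


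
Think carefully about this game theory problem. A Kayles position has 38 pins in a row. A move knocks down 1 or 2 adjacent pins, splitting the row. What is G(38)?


Kayles: a move removes 1 or 2 adjacent pins from a contiguous row.
Removing pins from a row of k leaves two independent rows (a, b) with a + b = k - 1 (one pin) or a + b = k - 2 (two pins); an end removal gives a = 0.
By Sprague-Grundy, G(k) = mex{ G(a) XOR G(b) } over all these splits. G(0) = 0.
G(1): splits (0,0):0^0=0 -> mex({0}) = 1
G(2): splits (0,1):0^1=1 (0,0):0^0=0 -> mex({0, 1}) = 2
G(3): splits (0,2):0^2=2 (1,1):1^1=0 (0,1):0^1=1 -> mex({0, 1, 2}) = 3
G(4): splits (0,3):0^3=3 (1,2):1^2=3 (0,2):0^2=2 (1,1):1^1=0 -> mex({0, 2, 3}) = 1
G(5): splits (0,4):0^1=1 (1,3):1^3=2 (2,2):2^2=0 (0,3):0^3=3 (1,2):1^2=3 -> mex({0, 1, 2, 3}) = 4
G(6) = mex({0, 1, 2, 4}) = 3
G(7) = mex({0, 1, 3, 4, 5}) = 2
G(8) = mex({0, 2, 3, 5, 6}) = 1
G(9) = mex({0, 1, 2, 3, 6, 7}) = 4
G(10) = mex({0, 1, 3, 4, 5, 7}) = 2
G(11) = mex({0, 1, 2, 3, 4, 5}) = 6
G(12) = mex({0, 1, 2, 3, 5, 6, 7}) = 4
G(13) = mex({0, 2, 3, 4, 6, 7}) = 1
G(14) = mex({0, 1, 4, 5, 6, 7}) = 2
G(15) = mex({0, 1, 2, 3, 4, 5, 6}) = 7
G(16) = mex({0, 2, 3, 5, 6, 7}) = 1
G(17) = mex({0, 1, 2, 3, 5, 6, 7}) = 4
G(18) = mex({0, 1, 2, 4, 5, 6}) = 3
G(19) = mex({0, 1, 3, 4, 5, 7}) = 2
G(20) = mex({0, 2, 3, 4, 5, 6, 7}) = 1
G(21) = mex({0, 1, 2, 3, 5, 6, 7}) = 4
G(22) = mex({0, 1, 2, 3, 4, 5, 7}) = 6
G(23) = mex({0, 1, 2, 3, 4, 5, 6}) = 7
G(24) = mex({0, 1, 2, 3, 5, 6, 7}) = 4
G(25) = mex({0, 2, 3, 4, 6, 7}) = 1
G(26) = mex({0, 1, 3, 4, 5, 6, 7}) = 2
G(27) = mex({0, 1, 2, 3, 4, 5, 6, 7}) = 8
G(28) = mex({0, 1, 2, 3, 4, 6, 7, 8}) = 5
G(29) = mex({0, 1, 2, 3, 5, 6, 7, 8, 9}) = 4
G(30) = mex({0, 1, 2, 3, 4, 5, 6, 9, 10}) = 7
G(31) = mex({0, 1, 3, 4, 5, 7, 10, 11}) = 2
G(32) = mex({0, 2, 3, 4, 5, 6, 7, 9, 11}) = 1
G(33) = mex({0, 1, 2, 3, 4, 5, 6, 7, 9, 12}) = 8
G(34) = mex({0, 1, 2, 3, 4, 5, 7, 8, 11, 12}) = 6
G(35) = mex({0, 1, 2, 3, 4, 5, 6, 8, 9, 10, 11}) = 7
G(36) = mex({0, 1, 2, 3, 5, 6, 7, 9, 10}) = 4
G(37) = mex({0, 2, 3, 4, 6, 7, 9, 10, 11, 12}) = 1
G(38) = mex({0, 1, 3, 4, 5, 6, 7, 9, 10, 11, 12}) = 2
Therefore G(38) = 2.

2


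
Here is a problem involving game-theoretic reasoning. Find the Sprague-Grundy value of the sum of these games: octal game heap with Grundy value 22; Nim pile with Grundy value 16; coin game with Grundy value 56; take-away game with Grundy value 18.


By the Sprague-Grundy theorem, the Grundy value of a sum of games is the XOR of individual Grundy values.
octal game heap: Grundy value = 22. Running XOR: 0 XOR 22 = 22
Nim pile: Grundy value = 16. Running XOR: 22 XOR 16 = 6
coin game: Grundy value = 56. Running XOR: 6 XOR 56 = 62
take-away game: Grundy value = 18. Running XOR: 62 XOR 18 = 44
The combined Grundy value is 44.

44


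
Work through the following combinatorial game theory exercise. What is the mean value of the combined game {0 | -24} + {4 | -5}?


G1 = {0 | -24}, G2 = {4 | -5}
Each is a switch {a | b} with numbers a > b; its mean value is (a + b)/2, and mean value is additive over game sums: m(G1 + G2) = m(G1) + m(G2).
Mean of G1 = (0 + (-24))/2 = -24/2 = -12
Mean of G2 = (4 + (-5))/2 = -1/2 = -1/2
Mean of G1 + G2 = -12 + -1/2 = -25/2

-25/2


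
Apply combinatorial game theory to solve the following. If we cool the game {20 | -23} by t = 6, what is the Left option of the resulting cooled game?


Original game: {20 | -23} (a switch {a | b} with a > b).
Cooling by t (for t below the temperature (a - b)/2 = 43/2) taxes each move by t: {a | b} cooled by t is {a - t | b + t}.
Cooling amount: t = 6
Cooled Left option: 20 - 6 = 14
Cooled Right option: -23 + 6 = -17
Cooled game: {14 | -17}
Left option = 14

14


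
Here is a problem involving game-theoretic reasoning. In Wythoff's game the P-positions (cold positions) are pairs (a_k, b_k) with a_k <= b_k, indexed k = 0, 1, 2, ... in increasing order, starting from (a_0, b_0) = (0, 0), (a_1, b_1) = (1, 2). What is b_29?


By Wythoff's theorem, a_k = floor(k * phi) and b_k = floor(k * phi^2) = a_k + k, where phi = (1 + sqrt(5))/2 is the golden ratio.
phi = (1 + sqrt(5))/2 = 1.618034
phi^2 = phi + 1 = 2.618034
k = 29
k * phi^2 = 29 * 2.618034 = 75.922986
b_29 = floor(k * phi^2) = 75 (check: a_29 + k = 46 + 29 = 75)

75


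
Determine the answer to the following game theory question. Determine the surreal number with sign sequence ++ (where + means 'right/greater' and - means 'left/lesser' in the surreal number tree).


Sign expansion: ++
Rule: track bounds (lo, hi), initially (-inf, +inf). On '+', the current value becomes lo and we move to the simplest number in (value, hi): value + 1 if hi = +inf, otherwise the midpoint (value + hi)/2. On '-', the current value becomes hi and we move to value - 1 if lo = -inf, otherwise the midpoint (lo + value)/2.
Start at 0.
Step 1: sign = +, move right. Bounds: (0, +inf). Value = 1
Step 2: sign = +, move right. Bounds: (1, +inf). Value = 2
The surreal number with sign expansion ++ is 2.

2


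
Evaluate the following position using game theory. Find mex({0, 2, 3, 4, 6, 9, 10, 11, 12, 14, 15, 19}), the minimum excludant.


Set = {0, 2, 3, 4, 6, 9, 10, 11, 12, 14, 15, 19}
0 is in the set.
1 is NOT in the set. This is the mex.
mex = 1

1


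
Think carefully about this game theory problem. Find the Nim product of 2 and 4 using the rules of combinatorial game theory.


Nim multiplication is bilinear over XOR: (u XOR v) * w = (u*w) XOR (v*w).
So we split each operand into its bit components and XOR the pairwise Nim products.
2 = 2 (as XOR of powers of 2).
4 = 4 (as XOR of powers of 2).
Using the standard Nim-product table on single bits:
  2*2 = 3,   2*4 = 8,   2*8 = 12,
  4*4 = 6,   4*8 = 11,  8*8 = 13,
and  1*x = x (identity), k*l = l*k (commutative).
Pairwise Nim products:
  2 * 4 = 8
XOR them: 8 = 8.
Result: 2 * 4 = 8 (in Nim).

8


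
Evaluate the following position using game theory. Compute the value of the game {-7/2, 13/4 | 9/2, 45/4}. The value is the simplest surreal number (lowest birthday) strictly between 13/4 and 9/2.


Left options: {-7/2, 13/4}, max = 13/4
Right options: {9/2, 45/4}, min = 9/2
All options are numbers and max(Left) < min(Right), so by the simplicity theorem the value is the simplest (earliest-born) number strictly between 13/4 and 9/2.
The only integer strictly between 13/4 and 9/2 is 4.
No non-integer in the interval can be simpler: if x is a non-integer in the interval, then floor(x) or ceil(x) also lies in the interval (the interval contains an integer), and both are proper prefixes of x's sign expansion, i.e. born earlier. So the game value is 4.
Game value = 4

4


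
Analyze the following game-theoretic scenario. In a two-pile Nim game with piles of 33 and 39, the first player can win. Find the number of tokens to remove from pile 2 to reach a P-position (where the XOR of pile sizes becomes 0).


Piles: 33 and 39
Current XOR: 33 XOR 39 = 6 (non-zero, so this is an N-position).
To make the XOR zero, we need to find a move that balances the piles.
For pile 2 (size 39): target = 39 XOR 6 = 33
We reduce pile 2 from 39 to 33.
Tokens removed: 39 - 33 = 6
Verification: 33 XOR 33 = 0

6


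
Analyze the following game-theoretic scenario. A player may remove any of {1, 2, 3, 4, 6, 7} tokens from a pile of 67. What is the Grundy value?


The subtraction set is S = {1, 2, 3, 4, 6, 7}.
G(k) = mex{ G(k - s) : s in S, s <= k }. We compute iteratively: G(0) = 0.
G(1) = mex({0}) = 1
G(2) = mex({0, 1}) = 2
G(3) = mex({0, 1, 2}) = 3
G(4) = mex({0, 1, 2, 3}) = 4
G(5) = mex({1, 2, 3, 4}) = 0
G(6) = mex({0, 2, 3, 4}) = 1
G(7) = mex({0, 1, 3, 4}) = 2
G(8) = mex({0, 1, 2, 4}) = 3
G(9) = mex({0, 1, 2, 3}) = 4
G(10) = mex({1, 2, 3, 4}) = 0
G(11) = mex({0, 2, 3, 4}) = 1
Observe that G(5)..G(11) = 0, 1, 2, 3, 4, 0, 1 repeats G(0)..G(6) = 0, 1, 2, 3, 4, 0, 1.
For k >= max(S) = 7, G(k) is determined by the previous 7 values G(k-7)..G(k-1); a window of 7 consecutive values has recurred shifted by 5, so by induction G(k + 5) = G(k) for all k >= 0: the sequence is periodic from the start with period 5.
One period: G(0..4) = 0, 1, 2, 3, 4.
67 mod 5 = 2, so G(67) = G(2) = 2.

2


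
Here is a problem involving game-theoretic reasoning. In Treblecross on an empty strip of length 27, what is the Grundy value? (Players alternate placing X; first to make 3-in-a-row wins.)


Treblecross: place X on empty cells; 3-in-a-row wins.
Playing within two cells of an existing X lets the opponent win at once, so sensible play treats the cells i-2..i+2 around each X as dead. The player left with no safe cell loses, so this is a normal-play take-away game on strips of safe cells.
Placing X at cell i (0-indexed) of a strip of k safe cells leaves independent strips of sizes max(0, i-2) and max(0, k-i-3). Hence G(k) = mex{ G(max(0,i-2)) XOR G(max(0,k-i-3)) : 0 <= i < k }, with G(0) = 0.
G(1): splits (0,0):0^0=0 -> mex({0}) = 1
G(2): splits (0,0):0^0=0 -> mex({0}) = 1
G(3): splits (0,0):0^0=0 -> mex({0}) = 1
G(4): splits (0,1):0^1=1 (0,0):0^0=0 -> mex({0, 1}) = 2
G(5): splits (0,2):0^1=1 (0,1):0^1=1 (0,0):0^0=0 -> mex({0, 1}) = 2
G(6) = mex({1}) = 0
G(7) = mex({0, 1, 2}) = 3
G(8) = mex({0, 1, 2}) = 3
G(9) = mex({0, 2}) = 1
G(10) = mex({0, 2, 3}) = 1
G(11) = mex({0, 3}) = 1
G(12) = mex({1, 3}) = 0
G(13) = mex({0, 1, 2, 3}) = 4
G(14) = mex({0, 1, 2}) = 3
G(15) = mex({0, 1, 2}) = 3
G(16) = mex({0, 1, 2, 4}) = 3
G(17) = mex({0, 1, 3, 4}) = 2
G(18) = mex({0, 1, 3, 4}) = 2
G(19) = mex({0, 1, 3, 5}) = 2
G(20) = mex({0, 1, 2, 3, 5}) = 4
G(21) = mex({0, 1, 2, 3, 5}) = 4
G(22) = mex({1, 2, 6}) = 0
G(23) = mex({0, 1, 2, 3, 4, 6}) = 5
G(24) = mex({0, 1, 2, 3, 4}) = 5
G(25) = mex({0, 1, 3, 4, 7}) = 2
G(26) = mex({0, 1, 3, 4, 5, 7}) = 2
G(27) = mex({0, 1, 3, 5}) = 2
Therefore G(27) = 2.

2


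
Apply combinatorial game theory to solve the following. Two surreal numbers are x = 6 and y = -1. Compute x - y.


x = 6, y = -1
x - y = 6 - -1 = 7

7


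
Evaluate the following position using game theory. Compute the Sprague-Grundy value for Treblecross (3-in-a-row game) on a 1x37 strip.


Treblecross: place X on empty cells; 3-in-a-row wins.
Playing within two cells of an existing X lets the opponent win at once, so sensible play treats the cells i-2..i+2 around each X as dead. The player left with no safe cell loses, so this is a normal-play take-away game on strips of safe cells.
Placing X at cell i (0-indexed) of a strip of k safe cells leaves independent strips of sizes max(0, i-2) and max(0, k-i-3). Hence G(k) = mex{ G(max(0,i-2)) XOR G(max(0,k-i-3)) : 0 <= i < k }, with G(0) = 0.
G(1): splits (0,0):0^0=0 -> mex({0}) = 1
G(2): splits (0,0):0^0=0 -> mex({0}) = 1
G(3): splits (0,0):0^0=0 -> mex({0}) = 1
G(4): splits (0,1):0^1=1 (0,0):0^0=0 -> mex({0, 1}) = 2
G(5): splits (0,2):0^1=1 (0,1):0^1=1 (0,0):0^0=0 -> mex({0, 1}) = 2
G(6) = mex({1}) = 0
G(7) = mex({0, 1, 2}) = 3
G(8) = mex({0, 1, 2}) = 3
G(9) = mex({0, 2}) = 1
G(10) = mex({0, 2, 3}) = 1
G(11) = mex({0, 3}) = 1
G(12) = mex({1, 3}) = 0
G(13) = mex({0, 1, 2, 3}) = 4
G(14) = mex({0, 1, 2}) = 3
G(15) = mex({0, 1, 2}) = 3
G(16) = mex({0, 1, 2, 4}) = 3
G(17) = mex({0, 1, 3, 4}) = 2
G(18) = mex({0, 1, 3, 4}) = 2
G(19) = mex({0, 1, 3, 5}) = 2
G(20) = mex({0, 1, 2, 3, 5}) = 4
G(21) = mex({0, 1, 2, 3, 5}) = 4
G(22) = mex({1, 2, 6}) = 0
G(23) = mex({0, 1, 2, 3, 4, 6}) = 5
G(24) = mex({0, 1, 2, 3, 4}) = 5
G(25) = mex({0, 1, 3, 4, 7}) = 2
G(26) = mex({0, 1, 3, 4, 5, 7}) = 2
G(27) = mex({0, 1, 3, 5}) = 2
G(28) = mex({0, 1, 2, 5}) = 3
G(29) = mex({0, 1, 2, 4, 5, 6}) = 3
G(30) = mex({1, 2, 4, 6}) = 0
G(31) = mex({0, 1, 2, 3, 4, 6}) = 5
G(32) = mex({1, 2, 3, 4, 7}) = 0
G(33) = mex({0, 3, 7}) = 1
G(34) = mex({0, 2, 3, 5, 7}) = 1
G(35) = mex({0, 2, 3, 5, 6}) = 1
G(36) = mex({0, 1, 2, 5, 6}) = 3
G(37) = mex({0, 1, 2, 4, 5, 6}) = 3
Therefore G(37) = 3.

3


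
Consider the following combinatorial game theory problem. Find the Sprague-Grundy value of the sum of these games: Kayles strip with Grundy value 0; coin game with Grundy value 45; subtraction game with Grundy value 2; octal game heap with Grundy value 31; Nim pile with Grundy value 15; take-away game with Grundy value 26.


By the Sprague-Grundy theorem, the Grundy value of a sum of games is the XOR of individual Grundy values.
Kayles strip: Grundy value = 0. Running XOR: 0 XOR 0 = 0
coin game: Grundy value = 45. Running XOR: 0 XOR 45 = 45
subtraction game: Grundy value = 2. Running XOR: 45 XOR 2 = 47
octal game heap: Grundy value = 31. Running XOR: 47 XOR 31 = 48
Nim pile: Grundy value = 15. Running XOR: 48 XOR 15 = 63
take-away game: Grundy value = 26. Running XOR: 63 XOR 26 = 37
The combined Grundy value is 37.

37


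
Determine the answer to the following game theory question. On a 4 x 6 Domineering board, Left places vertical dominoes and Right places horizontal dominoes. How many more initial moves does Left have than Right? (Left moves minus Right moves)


Board is 4 x 6 (rows x cols).
Left (vertical) placements: (rows-1) * cols = 3 * 6 = 18
Right (horizontal) placements: rows * (cols-1) = 4 * 5 = 20
Advantage = Left - Right = 18 - 20 = -2

-2


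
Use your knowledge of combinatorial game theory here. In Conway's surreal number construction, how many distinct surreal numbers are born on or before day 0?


Day 0: {|} = 0 is born. Count = 1.
Day n: the number of surreal numbers born by day n is 2^(n+1) - 1.
By day 0: 2^1 - 1 = 1
By day 0: 1 surreal numbers.

1


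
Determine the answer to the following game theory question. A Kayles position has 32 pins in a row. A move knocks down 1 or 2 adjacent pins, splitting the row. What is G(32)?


Kayles: a move removes 1 or 2 adjacent pins from a contiguous row.
Removing pins from a row of k leaves two independent rows (a, b) with a + b = k - 1 (one pin) or a + b = k - 2 (two pins); an end removal gives a = 0.
By Sprague-Grundy, G(k) = mex{ G(a) XOR G(b) } over all these splits. G(0) = 0.
G(1): splits (0,0):0^0=0 -> mex({0}) = 1
G(2): splits (0,1):0^1=1 (0,0):0^0=0 -> mex({0, 1}) = 2
G(3): splits (0,2):0^2=2 (1,1):1^1=0 (0,1):0^1=1 -> mex({0, 1, 2}) = 3
G(4): splits (0,3):0^3=3 (1,2):1^2=3 (0,2):0^2=2 (1,1):1^1=0 -> mex({0, 2, 3}) = 1
G(5): splits (0,4):0^1=1 (1,3):1^3=2 (2,2):2^2=0 (0,3):0^3=3 (1,2):1^2=3 -> mex({0, 1, 2, 3}) = 4
G(6) = mex({0, 1, 2, 4}) = 3
G(7) = mex({0, 1, 3, 4, 5}) = 2
G(8) = mex({0, 2, 3, 5, 6}) = 1
G(9) = mex({0, 1, 2, 3, 6, 7}) = 4
G(10) = mex({0, 1, 3, 4, 5, 7}) = 2
G(11) = mex({0, 1, 2, 3, 4, 5}) = 6
G(12) = mex({0, 1, 2, 3, 5, 6, 7}) = 4
G(13) = mex({0, 2, 3, 4, 6, 7}) = 1
G(14) = mex({0, 1, 4, 5, 6, 7}) = 2
G(15) = mex({0, 1, 2, 3, 4, 5, 6}) = 7
G(16) = mex({0, 2, 3, 5, 6, 7}) = 1
G(17) = mex({0, 1, 2, 3, 5, 6, 7}) = 4
G(18) = mex({0, 1, 2, 4, 5, 6}) = 3
G(19) = mex({0, 1, 3, 4, 5, 7}) = 2
G(20) = mex({0, 2, 3, 4, 5, 6, 7}) = 1
G(21) = mex({0, 1, 2, 3, 5, 6, 7}) = 4
G(22) = mex({0, 1, 2, 3, 4, 5, 7}) = 6
G(23) = mex({0, 1, 2, 3, 4, 5, 6}) = 7
G(24) = mex({0, 1, 2, 3, 5, 6, 7}) = 4
G(25) = mex({0, 2, 3, 4, 6, 7}) = 1
G(26) = mex({0, 1, 3, 4, 5, 6, 7}) = 2
G(27) = mex({0, 1, 2, 3, 4, 5, 6, 7}) = 8
G(28) = mex({0, 1, 2, 3, 4, 6, 7, 8}) = 5
G(29) = mex({0, 1, 2, 3, 5, 6, 7, 8, 9}) = 4
G(30) = mex({0, 1, 2, 3, 4, 5, 6, 9, 10}) = 7
G(31) = mex({0, 1, 3, 4, 5, 7, 10, 11}) = 2
G(32) = mex({0, 2, 3, 4, 5, 6, 7, 9, 11}) = 1
Therefore G(32) = 1.

1
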